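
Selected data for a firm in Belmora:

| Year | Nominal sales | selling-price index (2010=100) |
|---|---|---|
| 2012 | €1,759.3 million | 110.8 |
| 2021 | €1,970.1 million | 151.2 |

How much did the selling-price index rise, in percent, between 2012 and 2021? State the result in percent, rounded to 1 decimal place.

Price-level change = 151.2 / 110.8 − 1 = 0.3646.

36.5%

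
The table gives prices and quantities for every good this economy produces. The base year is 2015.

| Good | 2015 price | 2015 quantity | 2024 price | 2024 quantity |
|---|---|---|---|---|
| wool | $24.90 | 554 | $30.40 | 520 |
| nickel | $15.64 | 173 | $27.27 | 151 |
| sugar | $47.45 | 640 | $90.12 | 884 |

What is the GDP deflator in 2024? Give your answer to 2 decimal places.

173.94

Nominal GDP 2024 = 30.40·520 + 27.27·151 + 90.12·884 = 99591.85.
Real GDP 2024 (at 2015 prices) = 24.90·520 + 15.64·151 + 47.45·884 = 57255.44.
Deflator = Nominal/Real × 100 = 99591.85/57255.44 × 100 = 173.943.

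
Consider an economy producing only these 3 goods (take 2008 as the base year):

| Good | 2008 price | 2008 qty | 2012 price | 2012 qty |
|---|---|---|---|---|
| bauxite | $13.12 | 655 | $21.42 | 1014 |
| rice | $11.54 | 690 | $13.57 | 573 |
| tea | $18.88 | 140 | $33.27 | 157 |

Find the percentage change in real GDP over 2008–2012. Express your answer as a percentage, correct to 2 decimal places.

Real GDP 2008 = Nominal GDP 2008 = 13.12·655 + 11.54·690 + 18.88·140 = 19199.40.
Real GDP 2012 (at 2008 prices) = 13.12·1014 + 11.54·573 + 18.88·157 = 22880.26.
Real growth = 22880.26/19199.40 − 1 = 0.1917.

19.17%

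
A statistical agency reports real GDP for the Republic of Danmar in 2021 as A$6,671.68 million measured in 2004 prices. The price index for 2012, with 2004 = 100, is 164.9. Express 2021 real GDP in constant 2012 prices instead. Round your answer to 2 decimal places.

Real GDP in 2012 prices = Real GDP in 2004 prices × (P_2012/P_2004) = 6671.68 × 1.649 = 11001.60.

A$11,001.60 million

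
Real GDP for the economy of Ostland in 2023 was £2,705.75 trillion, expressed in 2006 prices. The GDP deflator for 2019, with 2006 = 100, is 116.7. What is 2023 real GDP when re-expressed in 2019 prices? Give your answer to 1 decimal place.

Real GDP in 2019 prices = Real GDP in 2006 prices × (P_2019/P_2006) = 2705.75 × 1.167 = 3157.61.

£3,157.6 trillion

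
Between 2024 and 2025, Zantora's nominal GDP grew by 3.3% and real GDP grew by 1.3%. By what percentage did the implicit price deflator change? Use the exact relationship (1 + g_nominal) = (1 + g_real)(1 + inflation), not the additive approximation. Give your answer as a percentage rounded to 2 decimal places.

(1 + g_nom) = (1 + g_real)(1 + π), so π = 1.0330 / 1.0130 − 1 = 0.01974.

1.97%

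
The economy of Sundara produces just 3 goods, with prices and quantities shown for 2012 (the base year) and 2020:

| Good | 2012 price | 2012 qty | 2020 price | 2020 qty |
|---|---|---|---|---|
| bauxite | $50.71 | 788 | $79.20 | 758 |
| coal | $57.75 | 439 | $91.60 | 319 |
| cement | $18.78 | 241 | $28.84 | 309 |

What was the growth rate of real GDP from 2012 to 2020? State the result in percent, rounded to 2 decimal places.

Real GDP 2012 = Nominal GDP 2012 = 50.71·788 + 57.75·439 + 18.78·241 = 69837.71.
Real GDP 2020 (at 2012 prices) = 50.71·758 + 57.75·319 + 18.78·309 = 62663.45.
Real growth = 62663.45/69837.71 − 1 = -0.1027.

-10.27%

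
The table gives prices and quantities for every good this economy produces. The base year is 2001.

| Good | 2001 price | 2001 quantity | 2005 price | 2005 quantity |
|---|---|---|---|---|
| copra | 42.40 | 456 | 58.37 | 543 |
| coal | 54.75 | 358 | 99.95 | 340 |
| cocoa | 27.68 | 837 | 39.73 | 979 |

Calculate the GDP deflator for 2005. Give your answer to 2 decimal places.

Nominal GDP 2005 = 58.37·543 + 99.95·340 + 39.73·979 = 104573.58.
Real GDP 2005 (at 2001 prices) = 42.40·543 + 54.75·340 + 27.68·979 = 68736.92.
Deflator = Nominal/Real × 100 = 104573.58/68736.92 × 100 = 152.136.

152.14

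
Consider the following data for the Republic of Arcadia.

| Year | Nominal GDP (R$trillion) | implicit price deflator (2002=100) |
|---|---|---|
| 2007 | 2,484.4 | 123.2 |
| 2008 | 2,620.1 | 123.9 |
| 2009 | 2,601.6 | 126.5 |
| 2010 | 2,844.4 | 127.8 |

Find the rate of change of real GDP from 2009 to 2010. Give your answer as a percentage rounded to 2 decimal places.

Real GDP 2009 = 2601.6/1.265 = 2056.60.
Real GDP 2010 = 2844.4/1.278 = 2225.67.
Change = 2225.67/2056.60 − 1 = 0.0822.

8.22%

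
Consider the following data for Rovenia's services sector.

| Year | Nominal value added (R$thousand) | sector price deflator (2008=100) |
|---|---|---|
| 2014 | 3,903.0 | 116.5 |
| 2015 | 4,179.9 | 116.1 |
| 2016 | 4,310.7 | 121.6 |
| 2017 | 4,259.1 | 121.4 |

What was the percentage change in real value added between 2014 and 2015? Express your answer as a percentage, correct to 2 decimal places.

Real value added 2014 = 3903.0/1.165 = 3350.21.
Real value added 2015 = 4179.9/1.161 = 3600.26.
Change = 3600.26/3350.21 − 1 = 0.0746.

7.46%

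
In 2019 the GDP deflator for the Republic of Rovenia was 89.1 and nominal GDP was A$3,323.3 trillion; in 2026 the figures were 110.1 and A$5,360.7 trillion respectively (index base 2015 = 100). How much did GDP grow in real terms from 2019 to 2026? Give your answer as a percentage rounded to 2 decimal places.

30.54%

Deflate each year: 2019 → 3323.3/0.891 = 3729.85; 2026 → 5360.7/1.101 = 4868.94.
So real GDP changed by 4868.94/3729.85 − 1 = 0.3054, i.e. 30.54%.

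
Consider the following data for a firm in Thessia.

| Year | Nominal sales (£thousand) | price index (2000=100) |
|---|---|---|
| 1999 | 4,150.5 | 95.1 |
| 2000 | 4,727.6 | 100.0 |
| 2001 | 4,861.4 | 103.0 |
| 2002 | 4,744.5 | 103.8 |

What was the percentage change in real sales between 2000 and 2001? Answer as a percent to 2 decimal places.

Real sales 2000 = 4727.6/1.000 = 4727.60.
Real sales 2001 = 4861.4/1.030 = 4719.81.
Change = 4719.81/4727.60 − 1 = -0.0016.

-0.16%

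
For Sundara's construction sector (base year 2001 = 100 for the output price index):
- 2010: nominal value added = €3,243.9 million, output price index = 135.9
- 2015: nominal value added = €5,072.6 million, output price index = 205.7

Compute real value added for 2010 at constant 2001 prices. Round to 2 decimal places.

Real value added = Nominal / (output price index/100) = 3243.9 / 1.359 = 2386.98.

€2,386.98 million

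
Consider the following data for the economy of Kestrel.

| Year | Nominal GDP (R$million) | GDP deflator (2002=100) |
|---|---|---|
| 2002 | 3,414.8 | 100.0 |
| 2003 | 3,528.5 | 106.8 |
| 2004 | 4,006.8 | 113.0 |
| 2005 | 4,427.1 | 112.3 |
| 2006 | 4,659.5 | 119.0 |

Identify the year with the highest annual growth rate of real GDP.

2003: real = 3528.5/1.068 = 3303.84; growth vs 2002 (3414.80) = -3.25%.
2004: real = 4006.8/1.130 = 3545.84; growth vs 2003 (3303.84) = 7.32%.
2005: real = 4427.1/1.123 = 3942.21; growth vs 2004 (3545.84) = 11.18%.
2006: real = 4659.5/1.190 = 3915.55; growth vs 2005 (3942.21) = -0.68%.

2005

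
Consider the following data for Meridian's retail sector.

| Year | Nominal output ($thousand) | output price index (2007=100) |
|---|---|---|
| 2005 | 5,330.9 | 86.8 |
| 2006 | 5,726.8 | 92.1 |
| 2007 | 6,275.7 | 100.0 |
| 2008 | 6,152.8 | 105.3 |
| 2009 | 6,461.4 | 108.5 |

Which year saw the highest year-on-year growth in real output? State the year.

2006: real = 5726.8/0.921 = 6218.02; growth vs 2005 (6141.59) = 1.24%.
2007: real = 6275.7/1.000 = 6275.70; growth vs 2006 (6218.02) = 0.93%.
2008: real = 6152.8/1.053 = 5843.11; growth vs 2007 (6275.70) = -6.89%.
2009: real = 6461.4/1.085 = 5955.21; growth vs 2008 (5843.11) = 1.92%.

2009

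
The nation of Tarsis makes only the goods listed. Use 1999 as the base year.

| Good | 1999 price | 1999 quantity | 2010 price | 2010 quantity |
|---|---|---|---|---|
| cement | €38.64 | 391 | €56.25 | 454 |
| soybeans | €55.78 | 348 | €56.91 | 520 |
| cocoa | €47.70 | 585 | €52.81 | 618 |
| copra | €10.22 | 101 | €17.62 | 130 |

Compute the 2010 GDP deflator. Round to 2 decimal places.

Nominal GDP 2010 = 56.25·454 + 56.91·520 + 52.81·618 + 17.62·130 = 90057.88.
Real GDP 2010 (at 1999 prices) = 38.64·454 + 55.78·520 + 47.70·618 + 10.22·130 = 77355.36.
Deflator = Nominal/Real × 100 = 90057.88/77355.36 × 100 = 116.421.

116.42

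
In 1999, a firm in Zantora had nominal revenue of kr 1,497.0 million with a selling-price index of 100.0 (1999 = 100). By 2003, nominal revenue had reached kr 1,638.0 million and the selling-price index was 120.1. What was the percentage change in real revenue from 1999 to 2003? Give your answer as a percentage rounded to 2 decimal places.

-8.89%

Real revenue 1999 = 1497.0 / 1.000 = 1497.00.
Real revenue 2003 = 1638.0 / 1.201 = 1363.86.
Real growth = 1363.86 / 1497.00 − 1 = -0.0889.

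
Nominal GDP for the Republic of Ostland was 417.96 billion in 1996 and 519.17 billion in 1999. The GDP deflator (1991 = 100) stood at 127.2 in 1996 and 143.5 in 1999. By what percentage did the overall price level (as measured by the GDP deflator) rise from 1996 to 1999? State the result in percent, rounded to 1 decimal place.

Price-level change = 143.5 / 127.2 − 1 = 0.1281.

12.8%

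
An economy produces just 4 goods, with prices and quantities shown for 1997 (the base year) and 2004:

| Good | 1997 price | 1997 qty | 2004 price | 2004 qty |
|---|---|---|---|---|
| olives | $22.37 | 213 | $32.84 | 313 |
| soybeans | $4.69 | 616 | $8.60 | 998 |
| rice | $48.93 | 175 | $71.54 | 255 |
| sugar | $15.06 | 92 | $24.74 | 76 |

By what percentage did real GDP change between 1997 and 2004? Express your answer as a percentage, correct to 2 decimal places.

Real GDP 1997 = Nominal GDP 1997 = 22.37·213 + 4.69·616 + 48.93·175 + 15.06·92 = 17602.12.
Real GDP 2004 (at 1997 prices) = 22.37·313 + 4.69·998 + 48.93·255 + 15.06·76 = 25304.14.
Real growth = 25304.14/17602.12 − 1 = 0.4376.

43.76%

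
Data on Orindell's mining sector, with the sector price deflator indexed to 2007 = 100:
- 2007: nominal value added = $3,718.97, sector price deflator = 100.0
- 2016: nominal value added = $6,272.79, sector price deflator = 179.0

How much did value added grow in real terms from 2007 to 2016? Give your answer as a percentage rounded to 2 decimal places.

-5.77%

Deflate each year: 2007 → 3718.97/1.000 = 3718.97; 2016 → 6272.79/1.790 = 3504.35.
So real value added changed by 3504.35/3718.97 − 1 = -0.0577, i.e. -5.77%.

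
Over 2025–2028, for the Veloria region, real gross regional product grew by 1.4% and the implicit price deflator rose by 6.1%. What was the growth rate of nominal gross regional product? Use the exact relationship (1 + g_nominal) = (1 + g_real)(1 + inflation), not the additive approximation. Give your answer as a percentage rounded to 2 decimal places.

(1 + g_nom) = (1 + g_real)(1 + π) = 1.0140 × 1.0610 = 1.07585.

7.59%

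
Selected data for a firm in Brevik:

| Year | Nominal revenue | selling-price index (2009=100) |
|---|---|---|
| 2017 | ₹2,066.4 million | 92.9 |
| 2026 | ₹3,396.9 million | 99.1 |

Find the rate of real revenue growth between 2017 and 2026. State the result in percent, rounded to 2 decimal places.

54.10%

Deflate each year: 2017 → 2066.4/0.929 = 2224.33; 2026 → 3396.9/0.991 = 3427.75.
So real revenue changed by 3427.75/2224.33 − 1 = 0.5410, i.e. 54.10%.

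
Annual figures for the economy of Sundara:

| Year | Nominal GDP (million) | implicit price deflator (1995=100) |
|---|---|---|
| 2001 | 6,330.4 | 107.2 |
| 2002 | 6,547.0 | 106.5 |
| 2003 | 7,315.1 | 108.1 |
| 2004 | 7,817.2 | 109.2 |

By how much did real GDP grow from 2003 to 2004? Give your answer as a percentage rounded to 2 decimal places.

Real GDP 2003 = 7315.1/1.081 = 6766.98.
Real GDP 2004 = 7817.2/1.092 = 7158.61.
Change = 7158.61/6766.98 − 1 = 0.0579.

5.79%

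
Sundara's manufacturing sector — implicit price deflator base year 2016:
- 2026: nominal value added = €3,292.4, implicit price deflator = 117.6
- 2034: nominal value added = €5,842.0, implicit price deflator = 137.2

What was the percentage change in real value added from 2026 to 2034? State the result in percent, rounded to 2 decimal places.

52.09%

Real value added 2026 = 3292.4 / 1.176 = 2799.66.
Real value added 2034 = 5842.0 / 1.372 = 4258.02.
Real growth = 4258.02 / 2799.66 − 1 = 0.5209.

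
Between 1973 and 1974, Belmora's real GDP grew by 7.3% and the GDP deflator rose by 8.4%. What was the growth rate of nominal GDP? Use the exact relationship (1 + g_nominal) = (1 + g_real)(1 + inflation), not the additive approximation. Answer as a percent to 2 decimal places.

(1 + g_nom) = (1 + g_real)(1 + π) = 1.0730 × 1.0840 = 1.16313.

16.31%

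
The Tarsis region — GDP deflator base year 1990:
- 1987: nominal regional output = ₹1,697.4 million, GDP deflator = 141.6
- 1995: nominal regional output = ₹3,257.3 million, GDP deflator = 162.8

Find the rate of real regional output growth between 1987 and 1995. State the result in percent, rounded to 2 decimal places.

66.91%

Real regional output 1987 = 1697.4 / 1.416 = 1198.73.
Real regional output 1995 = 3257.3 / 1.628 = 2000.80.
Real growth = 2000.80 / 1198.73 − 1 = 0.6691.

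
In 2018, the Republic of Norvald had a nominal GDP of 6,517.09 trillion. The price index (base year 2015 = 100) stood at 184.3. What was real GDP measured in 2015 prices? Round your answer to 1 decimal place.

Real GDP = Nominal / (price index/100) = 6517.09 / 1.843 = 3536.13.

3,536.1 trillion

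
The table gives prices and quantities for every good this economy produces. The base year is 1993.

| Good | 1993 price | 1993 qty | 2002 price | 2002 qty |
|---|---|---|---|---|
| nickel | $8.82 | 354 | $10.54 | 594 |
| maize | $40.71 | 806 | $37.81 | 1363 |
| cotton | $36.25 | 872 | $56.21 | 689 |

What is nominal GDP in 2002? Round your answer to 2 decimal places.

$96524.48

Nominal GDP 2002 = Σ (p_2002 × q_2002) = 10.54·594 + 37.81·1363 + 56.21·689 = 96524.48.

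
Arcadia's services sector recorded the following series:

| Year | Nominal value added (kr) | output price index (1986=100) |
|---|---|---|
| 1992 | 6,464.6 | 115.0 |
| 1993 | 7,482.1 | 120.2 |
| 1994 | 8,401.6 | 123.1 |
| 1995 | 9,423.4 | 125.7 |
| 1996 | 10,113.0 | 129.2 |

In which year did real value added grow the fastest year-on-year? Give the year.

1993: real = 7482.1/1.202 = 6224.71; growth vs 1992 (5621.39) = 10.73%.
1994: real = 8401.6/1.231 = 6825.02; growth vs 1993 (6224.71) = 9.64%.
1995: real = 9423.4/1.257 = 7496.74; growth vs 1994 (6825.02) = 9.84%.
1996: real = 10113.0/1.292 = 7827.40; growth vs 1995 (7496.74) = 4.41%.

1993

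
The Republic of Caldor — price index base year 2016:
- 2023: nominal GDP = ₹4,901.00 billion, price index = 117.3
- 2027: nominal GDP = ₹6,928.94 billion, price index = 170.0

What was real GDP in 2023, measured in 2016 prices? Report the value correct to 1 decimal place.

₹4,178.2 billion

Real GDP = Nominal / (price index/100) = 4901.00 / 1.173 = 4178.18.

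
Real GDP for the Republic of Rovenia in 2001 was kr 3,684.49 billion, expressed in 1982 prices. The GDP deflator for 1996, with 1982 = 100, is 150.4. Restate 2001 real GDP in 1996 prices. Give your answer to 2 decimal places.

kr 5,541.47 billion

Real GDP in 1996 prices = Real GDP in 1982 prices × (P_1996/P_1982) = 3684.49 × 1.504 = 5541.47.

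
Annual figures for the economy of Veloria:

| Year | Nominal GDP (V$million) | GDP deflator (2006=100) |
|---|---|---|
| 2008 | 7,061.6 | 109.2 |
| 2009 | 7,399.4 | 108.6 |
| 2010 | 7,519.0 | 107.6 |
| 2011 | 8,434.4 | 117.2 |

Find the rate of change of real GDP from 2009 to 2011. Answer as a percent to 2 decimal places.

5.62%

Real GDP 2009 = 7399.4/1.086 = 6813.44.
Real GDP 2011 = 8434.4/1.172 = 7196.59.
Change = 7196.59/6813.44 − 1 = 0.0562.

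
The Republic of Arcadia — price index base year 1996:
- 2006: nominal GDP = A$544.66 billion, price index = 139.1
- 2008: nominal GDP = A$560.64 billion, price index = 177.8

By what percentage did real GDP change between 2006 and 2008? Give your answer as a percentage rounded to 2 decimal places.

Deflate each year: 2006 → 544.66/1.391 = 391.56; 2008 → 560.64/1.778 = 315.32.
So real GDP changed by 315.32/391.56 − 1 = -0.1947, i.e. -19.47%.

-19.47%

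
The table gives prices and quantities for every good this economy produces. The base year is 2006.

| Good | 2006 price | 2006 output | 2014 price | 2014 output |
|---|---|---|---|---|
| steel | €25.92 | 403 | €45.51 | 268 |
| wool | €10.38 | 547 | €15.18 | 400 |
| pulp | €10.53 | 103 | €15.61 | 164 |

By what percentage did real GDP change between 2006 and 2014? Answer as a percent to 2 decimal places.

Real GDP 2006 = Nominal GDP 2006 = 25.92·403 + 10.38·547 + 10.53·103 = 17208.21.
Real GDP 2014 (at 2006 prices) = 25.92·268 + 10.38·400 + 10.53·164 = 12825.48.
Real growth = 12825.48/17208.21 − 1 = -0.2547.

-25.47%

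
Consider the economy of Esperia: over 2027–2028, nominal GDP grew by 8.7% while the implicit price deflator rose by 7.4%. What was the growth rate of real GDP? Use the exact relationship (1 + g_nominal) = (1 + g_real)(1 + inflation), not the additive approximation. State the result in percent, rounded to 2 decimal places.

1.21%

(1 + g_nom) = (1 + g_real)(1 + π), so g_real = 1.0870 / 1.0740 − 1 = 0.01210.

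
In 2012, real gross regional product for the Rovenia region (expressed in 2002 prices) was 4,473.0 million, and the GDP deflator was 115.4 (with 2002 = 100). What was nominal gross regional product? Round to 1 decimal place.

5,161.8 million

Nominal gross regional product = Real × (GDP deflator/100) = 4473.0 × 1.154 = 5161.84.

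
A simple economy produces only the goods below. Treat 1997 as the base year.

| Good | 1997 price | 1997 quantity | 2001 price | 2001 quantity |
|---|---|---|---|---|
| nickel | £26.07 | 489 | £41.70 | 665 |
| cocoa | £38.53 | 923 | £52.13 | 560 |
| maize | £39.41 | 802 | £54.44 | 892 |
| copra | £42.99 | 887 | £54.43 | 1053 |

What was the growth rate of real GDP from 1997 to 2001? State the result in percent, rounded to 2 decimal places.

1.09%

Real GDP 1997 = Nominal GDP 1997 = 26.07·489 + 38.53·923 + 39.41·802 + 42.99·887 = 118050.37.
Real GDP 2001 (at 1997 prices) = 26.07·665 + 38.53·560 + 39.41·892 + 42.99·1053 = 119335.54.
Real growth = 119335.54/118050.37 − 1 = 0.0109.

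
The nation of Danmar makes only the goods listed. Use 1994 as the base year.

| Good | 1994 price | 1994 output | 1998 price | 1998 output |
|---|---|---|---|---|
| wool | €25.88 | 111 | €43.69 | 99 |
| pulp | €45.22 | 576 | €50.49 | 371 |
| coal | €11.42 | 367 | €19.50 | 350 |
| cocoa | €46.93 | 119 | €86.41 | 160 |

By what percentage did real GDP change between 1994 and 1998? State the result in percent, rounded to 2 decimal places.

Real GDP 1994 = Nominal GDP 1994 = 25.88·111 + 45.22·576 + 11.42·367 + 46.93·119 = 38695.21.
Real GDP 1998 (at 1994 prices) = 25.88·99 + 45.22·371 + 11.42·350 + 46.93·160 = 30844.54.
Real growth = 30844.54/38695.21 − 1 = -0.2029.

-20.29%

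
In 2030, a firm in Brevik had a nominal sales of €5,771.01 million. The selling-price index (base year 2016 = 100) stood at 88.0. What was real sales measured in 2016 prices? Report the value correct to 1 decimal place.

Real sales = Nominal / (selling-price index/100) = 5771.01 / 0.880 = 6557.97.

€6,558.0 million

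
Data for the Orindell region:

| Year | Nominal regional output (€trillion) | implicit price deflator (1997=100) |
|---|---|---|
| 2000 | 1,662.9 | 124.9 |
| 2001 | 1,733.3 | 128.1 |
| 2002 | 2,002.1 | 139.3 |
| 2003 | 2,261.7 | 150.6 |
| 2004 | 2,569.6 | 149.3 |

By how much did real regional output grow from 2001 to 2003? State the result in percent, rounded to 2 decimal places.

10.99%

Real regional output 2001 = 1733.3/1.281 = 1353.08.
Real regional output 2003 = 2261.7/1.506 = 1501.79.
Change = 1501.79/1353.08 − 1 = 0.1099.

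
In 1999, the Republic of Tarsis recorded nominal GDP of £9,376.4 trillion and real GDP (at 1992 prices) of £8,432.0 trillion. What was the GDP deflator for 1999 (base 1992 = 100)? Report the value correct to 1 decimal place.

GDP deflator = (Nominal / Real) × 100 = 9376.4 / 8432.0 × 100 = 111.20.

111.2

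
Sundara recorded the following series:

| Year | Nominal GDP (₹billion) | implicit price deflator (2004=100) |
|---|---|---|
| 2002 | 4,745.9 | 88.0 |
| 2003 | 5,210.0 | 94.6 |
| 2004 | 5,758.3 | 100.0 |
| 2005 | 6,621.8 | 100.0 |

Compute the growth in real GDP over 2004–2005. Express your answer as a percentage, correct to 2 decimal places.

15.00%

Real GDP 2004 = 5758.3/1.000 = 5758.30.
Real GDP 2005 = 6621.8/1.000 = 6621.80.
Change = 6621.80/5758.30 − 1 = 0.1500.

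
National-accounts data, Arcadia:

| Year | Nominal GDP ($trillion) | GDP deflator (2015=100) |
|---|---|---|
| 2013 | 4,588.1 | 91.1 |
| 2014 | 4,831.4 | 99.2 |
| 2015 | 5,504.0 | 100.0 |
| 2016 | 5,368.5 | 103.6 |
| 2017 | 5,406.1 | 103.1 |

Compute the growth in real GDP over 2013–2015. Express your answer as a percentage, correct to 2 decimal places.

Real GDP 2013 = 4588.1/0.911 = 5036.33.
Real GDP 2015 = 5504.0/1.000 = 5504.00.
Change = 5504.00/5036.33 − 1 = 0.0929.

9.29%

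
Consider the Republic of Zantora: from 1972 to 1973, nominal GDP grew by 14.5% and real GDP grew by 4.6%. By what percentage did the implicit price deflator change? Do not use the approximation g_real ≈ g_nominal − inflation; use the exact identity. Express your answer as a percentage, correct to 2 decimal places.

(1 + g_nom) = (1 + g_real)(1 + π), so π = 1.1450 / 1.0460 − 1 = 0.09465.

9.46%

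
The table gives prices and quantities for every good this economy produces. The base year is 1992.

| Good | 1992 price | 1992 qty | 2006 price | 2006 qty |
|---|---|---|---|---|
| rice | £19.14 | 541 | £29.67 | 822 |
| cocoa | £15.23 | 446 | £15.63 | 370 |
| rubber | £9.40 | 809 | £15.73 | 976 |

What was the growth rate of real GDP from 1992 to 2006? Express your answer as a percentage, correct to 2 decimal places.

Real GDP 1992 = Nominal GDP 1992 = 19.14·541 + 15.23·446 + 9.40·809 = 24751.92.
Real GDP 2006 (at 1992 prices) = 19.14·822 + 15.23·370 + 9.40·976 = 30542.58.
Real growth = 30542.58/24751.92 − 1 = 0.2339.

23.39%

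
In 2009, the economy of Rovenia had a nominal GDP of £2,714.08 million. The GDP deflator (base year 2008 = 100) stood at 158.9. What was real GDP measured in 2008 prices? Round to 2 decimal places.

£1,708.04 million

Real GDP = Nominal / (GDP deflator/100) = 2714.08 / 1.589 = 1708.04.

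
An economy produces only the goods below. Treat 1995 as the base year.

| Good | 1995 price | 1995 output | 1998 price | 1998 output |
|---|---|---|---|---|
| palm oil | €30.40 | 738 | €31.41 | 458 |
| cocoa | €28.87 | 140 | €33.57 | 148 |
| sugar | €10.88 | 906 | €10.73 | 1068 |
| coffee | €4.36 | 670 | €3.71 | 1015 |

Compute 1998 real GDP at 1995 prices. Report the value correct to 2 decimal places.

€34241.20

Real GDP 1998 = Σ (p_1995 × q_1998) = 30.40·458 + 28.87·148 + 10.88·1068 + 4.36·1015 = 34241.20.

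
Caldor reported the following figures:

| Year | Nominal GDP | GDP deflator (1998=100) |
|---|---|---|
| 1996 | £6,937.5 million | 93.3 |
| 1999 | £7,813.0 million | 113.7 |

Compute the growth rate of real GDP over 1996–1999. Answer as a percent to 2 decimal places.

-7.59%

Deflate each year: 1996 → 6937.5/0.933 = 7435.69; 1999 → 7813.0/1.137 = 6871.59.
So real GDP changed by 6871.59/7435.69 − 1 = -0.0759, i.e. -7.59%.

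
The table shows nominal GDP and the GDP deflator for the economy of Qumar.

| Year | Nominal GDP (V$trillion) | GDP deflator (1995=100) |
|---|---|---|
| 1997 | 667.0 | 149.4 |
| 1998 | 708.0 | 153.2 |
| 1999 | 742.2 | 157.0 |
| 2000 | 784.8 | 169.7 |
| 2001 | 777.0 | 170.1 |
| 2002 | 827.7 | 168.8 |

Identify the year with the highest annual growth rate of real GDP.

2002

1998: real = 708.0/1.532 = 462.14; growth vs 1997 (446.45) = 3.51%.
1999: real = 742.2/1.570 = 472.74; growth vs 1998 (462.14) = 2.29%.
2000: real = 784.8/1.697 = 462.46; growth vs 1999 (472.74) = -2.17%.
2001: real = 777.0/1.701 = 456.79; growth vs 2000 (462.46) = -1.23%.
2002: real = 827.7/1.688 = 490.34; growth vs 2001 (456.79) = 7.34%.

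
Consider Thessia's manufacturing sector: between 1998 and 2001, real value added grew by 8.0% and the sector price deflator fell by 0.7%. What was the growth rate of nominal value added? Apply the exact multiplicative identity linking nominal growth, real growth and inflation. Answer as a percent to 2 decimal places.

(1 + g_nom) = (1 + g_real)(1 + π) = 1.0800 × 0.9930 = 1.07244.

7.24%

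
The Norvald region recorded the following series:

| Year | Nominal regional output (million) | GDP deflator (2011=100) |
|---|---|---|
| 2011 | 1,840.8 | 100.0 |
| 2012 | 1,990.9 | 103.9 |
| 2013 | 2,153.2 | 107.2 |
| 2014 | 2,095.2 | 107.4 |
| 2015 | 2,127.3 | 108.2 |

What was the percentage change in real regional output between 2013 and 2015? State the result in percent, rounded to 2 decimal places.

-2.12%

Real regional output 2013 = 2153.2/1.072 = 2008.58.
Real regional output 2015 = 2127.3/1.082 = 1966.08.
Change = 1966.08/2008.58 − 1 = -0.0212.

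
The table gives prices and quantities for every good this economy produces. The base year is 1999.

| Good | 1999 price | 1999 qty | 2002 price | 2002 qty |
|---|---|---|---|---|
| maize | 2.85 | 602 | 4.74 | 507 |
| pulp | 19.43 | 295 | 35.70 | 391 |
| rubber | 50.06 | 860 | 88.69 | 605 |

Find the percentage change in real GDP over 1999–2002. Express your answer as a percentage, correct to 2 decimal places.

-22.12%

Real GDP 1999 = Nominal GDP 1999 = 2.85·602 + 19.43·295 + 50.06·860 = 50499.15.
Real GDP 2002 (at 1999 prices) = 2.85·507 + 19.43·391 + 50.06·605 = 39328.38.
Real growth = 39328.38/50499.15 − 1 = -0.2212.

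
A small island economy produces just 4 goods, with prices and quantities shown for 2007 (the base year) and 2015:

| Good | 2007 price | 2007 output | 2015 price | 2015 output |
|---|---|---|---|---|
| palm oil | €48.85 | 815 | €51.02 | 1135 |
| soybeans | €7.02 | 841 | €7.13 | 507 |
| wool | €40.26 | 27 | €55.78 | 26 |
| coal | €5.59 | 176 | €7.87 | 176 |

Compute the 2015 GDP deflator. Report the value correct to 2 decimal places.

Nominal GDP 2015 = 51.02·1135 + 7.13·507 + 55.78·26 + 7.87·176 = 64358.01.
Real GDP 2015 (at 2007 prices) = 48.85·1135 + 7.02·507 + 40.26·26 + 5.59·176 = 61034.49.
Deflator = Nominal/Real × 100 = 64358.01/61034.49 × 100 = 105.445.

105.45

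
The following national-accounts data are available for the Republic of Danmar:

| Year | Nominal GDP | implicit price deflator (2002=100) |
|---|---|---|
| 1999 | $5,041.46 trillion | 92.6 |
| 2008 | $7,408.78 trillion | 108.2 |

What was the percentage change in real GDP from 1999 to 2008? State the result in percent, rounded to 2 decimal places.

Real GDP 1999 = 5041.46 / 0.926 = 5444.34.
Real GDP 2008 = 7408.78 / 1.082 = 6847.30.
Real growth = 6847.30 / 5444.34 − 1 = 0.2577.

25.77%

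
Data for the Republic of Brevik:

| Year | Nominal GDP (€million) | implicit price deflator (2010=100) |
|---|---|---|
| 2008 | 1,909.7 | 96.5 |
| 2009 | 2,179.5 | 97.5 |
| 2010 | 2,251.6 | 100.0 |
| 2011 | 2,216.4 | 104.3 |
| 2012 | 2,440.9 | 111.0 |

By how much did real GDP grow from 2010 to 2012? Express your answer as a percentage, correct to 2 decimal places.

-2.34%

Real GDP 2010 = 2251.6/1.000 = 2251.60.
Real GDP 2012 = 2440.9/1.110 = 2199.01.
Change = 2199.01/2251.60 − 1 = -0.0234.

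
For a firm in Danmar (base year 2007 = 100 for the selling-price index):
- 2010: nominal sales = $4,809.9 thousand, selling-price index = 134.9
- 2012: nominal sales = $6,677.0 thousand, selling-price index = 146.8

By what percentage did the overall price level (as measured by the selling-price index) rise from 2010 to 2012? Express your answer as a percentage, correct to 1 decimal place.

Price-level change = 146.8 / 134.9 − 1 = 0.0882.

8.8%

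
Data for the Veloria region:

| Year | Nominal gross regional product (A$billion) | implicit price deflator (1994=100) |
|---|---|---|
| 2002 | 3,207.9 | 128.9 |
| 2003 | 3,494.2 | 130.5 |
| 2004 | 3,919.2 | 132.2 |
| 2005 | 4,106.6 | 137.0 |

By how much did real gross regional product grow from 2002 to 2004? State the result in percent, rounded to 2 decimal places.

19.12%

Real gross regional product 2002 = 3207.9/1.289 = 2488.67.
Real gross regional product 2004 = 3919.2/1.322 = 2964.60.
Change = 2964.60/2488.67 − 1 = 0.1912.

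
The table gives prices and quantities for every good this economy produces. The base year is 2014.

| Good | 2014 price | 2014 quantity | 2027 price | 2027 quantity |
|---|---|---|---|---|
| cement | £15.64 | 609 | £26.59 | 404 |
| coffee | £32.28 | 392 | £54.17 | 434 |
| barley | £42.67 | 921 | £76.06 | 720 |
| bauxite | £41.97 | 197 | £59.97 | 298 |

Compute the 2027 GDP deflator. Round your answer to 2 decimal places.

168.17

Nominal GDP 2027 = 26.59·404 + 54.17·434 + 76.06·720 + 59.97·298 = 106886.40.
Real GDP 2027 (at 2014 prices) = 15.64·404 + 32.28·434 + 42.67·720 + 41.97·298 = 63557.54.
Deflator = Nominal/Real × 100 = 106886.40/63557.54 × 100 = 168.173.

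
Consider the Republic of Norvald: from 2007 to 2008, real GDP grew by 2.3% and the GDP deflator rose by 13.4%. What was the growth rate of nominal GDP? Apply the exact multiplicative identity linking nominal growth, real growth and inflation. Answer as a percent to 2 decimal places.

(1 + g_nom) = (1 + g_real)(1 + π) = 1.0230 × 1.1340 = 1.16008.

16.01%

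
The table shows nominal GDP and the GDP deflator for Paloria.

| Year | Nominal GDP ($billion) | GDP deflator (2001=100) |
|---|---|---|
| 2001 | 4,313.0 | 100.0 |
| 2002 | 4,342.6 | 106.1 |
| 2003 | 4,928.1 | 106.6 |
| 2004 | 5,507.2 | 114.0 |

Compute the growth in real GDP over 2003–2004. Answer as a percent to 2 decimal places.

Real GDP 2003 = 4928.1/1.066 = 4622.98.
Real GDP 2004 = 5507.2/1.140 = 4830.88.
Change = 4830.88/4622.98 − 1 = 0.0450.

4.50%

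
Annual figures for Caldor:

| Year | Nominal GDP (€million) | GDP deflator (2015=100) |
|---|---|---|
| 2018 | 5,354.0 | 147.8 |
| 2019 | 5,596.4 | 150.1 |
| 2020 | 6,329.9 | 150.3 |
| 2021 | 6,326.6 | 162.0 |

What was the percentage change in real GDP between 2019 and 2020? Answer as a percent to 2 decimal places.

Real GDP 2019 = 5596.4/1.501 = 3728.45.
Real GDP 2020 = 6329.9/1.503 = 4211.51.
Change = 4211.51/3728.45 − 1 = 0.1296.

12.96%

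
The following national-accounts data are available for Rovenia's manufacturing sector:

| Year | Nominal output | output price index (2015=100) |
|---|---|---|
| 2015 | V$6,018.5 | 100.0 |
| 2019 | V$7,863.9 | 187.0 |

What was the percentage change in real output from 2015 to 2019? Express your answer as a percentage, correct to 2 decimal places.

-30.13%

Deflate each year: 2015 → 6018.5/1.000 = 6018.50; 2019 → 7863.9/1.870 = 4205.29.
So real output changed by 4205.29/6018.50 − 1 = -0.3013, i.e. -30.13%.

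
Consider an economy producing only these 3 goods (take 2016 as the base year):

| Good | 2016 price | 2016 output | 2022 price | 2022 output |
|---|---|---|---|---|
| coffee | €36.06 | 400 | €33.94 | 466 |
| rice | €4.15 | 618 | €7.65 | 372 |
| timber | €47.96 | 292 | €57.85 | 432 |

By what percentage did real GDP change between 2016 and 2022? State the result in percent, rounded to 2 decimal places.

26.05%

Real GDP 2016 = Nominal GDP 2016 = 36.06·400 + 4.15·618 + 47.96·292 = 30993.02.
Real GDP 2022 (at 2016 prices) = 36.06·466 + 4.15·372 + 47.96·432 = 39066.48.
Real growth = 39066.48/30993.02 − 1 = 0.2605.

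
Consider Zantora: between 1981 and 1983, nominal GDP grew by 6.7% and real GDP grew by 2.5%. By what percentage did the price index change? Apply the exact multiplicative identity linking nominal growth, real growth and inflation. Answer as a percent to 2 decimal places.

4.10%

(1 + g_nom) = (1 + g_real)(1 + π), so π = 1.0670 / 1.0250 − 1 = 0.04098.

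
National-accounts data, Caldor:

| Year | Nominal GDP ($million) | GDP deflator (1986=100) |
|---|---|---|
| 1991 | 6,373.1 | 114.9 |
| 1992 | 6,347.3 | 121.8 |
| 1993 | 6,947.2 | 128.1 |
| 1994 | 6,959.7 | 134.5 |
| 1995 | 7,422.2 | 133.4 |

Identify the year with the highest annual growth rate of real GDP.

1992: real = 6347.3/1.218 = 5211.25; growth vs 1991 (5546.65) = -6.05%.
1993: real = 6947.2/1.281 = 5423.26; growth vs 1992 (5211.25) = 4.07%.
1994: real = 6959.7/1.345 = 5174.50; growth vs 1993 (5423.26) = -4.59%.
1995: real = 7422.2/1.334 = 5563.87; growth vs 1994 (5174.50) = 7.52%.

1995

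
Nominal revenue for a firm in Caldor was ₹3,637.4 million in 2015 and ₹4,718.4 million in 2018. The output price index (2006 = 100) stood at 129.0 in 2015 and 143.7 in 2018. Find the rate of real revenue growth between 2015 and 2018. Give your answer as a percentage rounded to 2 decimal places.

Deflate each year: 2015 → 3637.4/1.290 = 2819.69; 2018 → 4718.4/1.437 = 3283.51.
So real revenue changed by 3283.51/2819.69 − 1 = 0.1645, i.e. 16.45%.

16.45%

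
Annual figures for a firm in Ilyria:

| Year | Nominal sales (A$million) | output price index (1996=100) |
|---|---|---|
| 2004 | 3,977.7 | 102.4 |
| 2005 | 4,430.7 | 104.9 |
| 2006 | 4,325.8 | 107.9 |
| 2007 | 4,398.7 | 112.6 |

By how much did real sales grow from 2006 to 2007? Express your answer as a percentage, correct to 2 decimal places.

Real sales 2006 = 4325.8/1.079 = 4009.08.
Real sales 2007 = 4398.7/1.126 = 3906.48.
Change = 3906.48/4009.08 − 1 = -0.0256.

-2.56%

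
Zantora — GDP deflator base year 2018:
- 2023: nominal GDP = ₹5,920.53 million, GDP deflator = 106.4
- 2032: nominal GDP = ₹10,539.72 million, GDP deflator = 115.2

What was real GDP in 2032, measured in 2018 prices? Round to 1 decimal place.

₹9,149.1 million

Real GDP = Nominal / (GDP deflator/100) = 10539.72 / 1.152 = 9149.06.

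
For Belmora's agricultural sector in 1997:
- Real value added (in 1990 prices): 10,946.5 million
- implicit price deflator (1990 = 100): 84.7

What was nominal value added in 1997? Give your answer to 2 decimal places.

9,271.69 million

Nominal value added = Real × (implicit price deflator/100) = 10946.5 × 0.847 = 9271.69.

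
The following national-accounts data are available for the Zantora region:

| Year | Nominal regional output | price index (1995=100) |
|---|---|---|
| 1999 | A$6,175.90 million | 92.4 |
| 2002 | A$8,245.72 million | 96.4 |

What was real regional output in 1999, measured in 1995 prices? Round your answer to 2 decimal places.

A$6,683.87 million

Real regional output = Nominal / (price index/100) = 6175.90 / 0.924 = 6683.87.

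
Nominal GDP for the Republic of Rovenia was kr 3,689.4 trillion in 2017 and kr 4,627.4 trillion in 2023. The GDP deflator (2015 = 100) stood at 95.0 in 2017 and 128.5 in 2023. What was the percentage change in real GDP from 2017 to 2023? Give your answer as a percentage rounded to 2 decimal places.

Real GDP 2017 = 3689.4 / 0.950 = 3883.58.
Real GDP 2023 = 4627.4 / 1.285 = 3601.09.
Real growth = 3601.09 / 3883.58 − 1 = -0.0727.

-7.27%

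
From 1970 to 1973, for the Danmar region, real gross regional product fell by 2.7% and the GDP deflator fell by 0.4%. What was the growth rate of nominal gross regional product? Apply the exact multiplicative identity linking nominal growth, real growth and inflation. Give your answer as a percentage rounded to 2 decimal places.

(1 + g_nom) = (1 + g_real)(1 + π) = 0.9730 × 0.9960 = 0.96911.

-3.09%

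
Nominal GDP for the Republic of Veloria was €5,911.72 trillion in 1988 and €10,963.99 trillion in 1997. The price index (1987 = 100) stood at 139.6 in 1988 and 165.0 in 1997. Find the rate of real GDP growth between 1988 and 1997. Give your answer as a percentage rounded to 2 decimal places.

56.91%

Deflate each year: 1988 → 5911.72/1.396 = 4234.76; 1997 → 10963.99/1.650 = 6644.84.
So real GDP changed by 6644.84/4234.76 − 1 = 0.5691, i.e. 56.91%.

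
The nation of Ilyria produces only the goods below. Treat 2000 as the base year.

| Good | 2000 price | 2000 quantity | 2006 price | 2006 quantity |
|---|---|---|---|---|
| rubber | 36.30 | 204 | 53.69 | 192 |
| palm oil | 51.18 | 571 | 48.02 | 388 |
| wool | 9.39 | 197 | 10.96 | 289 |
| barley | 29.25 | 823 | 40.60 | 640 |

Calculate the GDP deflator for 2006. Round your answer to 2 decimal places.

120.37

Nominal GDP 2006 = 53.69·192 + 48.02·388 + 10.96·289 + 40.60·640 = 58091.68.
Real GDP 2006 (at 2000 prices) = 36.30·192 + 51.18·388 + 9.39·289 + 29.25·640 = 48261.15.
Deflator = Nominal/Real × 100 = 58091.68/48261.15 × 100 = 120.369.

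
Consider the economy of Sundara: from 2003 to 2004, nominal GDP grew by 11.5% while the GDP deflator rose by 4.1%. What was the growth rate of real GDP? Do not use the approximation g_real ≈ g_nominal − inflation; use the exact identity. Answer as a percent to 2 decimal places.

7.11%

(1 + g_nom) = (1 + g_real)(1 + π), so g_real = 1.1150 / 1.0410 − 1 = 0.07109.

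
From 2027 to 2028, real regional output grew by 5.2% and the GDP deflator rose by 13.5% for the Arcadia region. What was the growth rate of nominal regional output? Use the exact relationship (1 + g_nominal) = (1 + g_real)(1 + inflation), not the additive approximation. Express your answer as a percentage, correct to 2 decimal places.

(1 + g_nom) = (1 + g_real)(1 + π) = 1.0520 × 1.1350 = 1.19402.

19.40%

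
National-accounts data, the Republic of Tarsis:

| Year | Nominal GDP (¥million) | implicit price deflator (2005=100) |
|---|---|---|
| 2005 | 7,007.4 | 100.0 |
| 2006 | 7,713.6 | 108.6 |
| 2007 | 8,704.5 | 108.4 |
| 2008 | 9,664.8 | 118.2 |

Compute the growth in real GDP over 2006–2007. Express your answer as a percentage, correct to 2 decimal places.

13.05%

Real GDP 2006 = 7713.6/1.086 = 7102.76.
Real GDP 2007 = 8704.5/1.084 = 8029.98.
Change = 8029.98/7102.76 − 1 = 0.1305.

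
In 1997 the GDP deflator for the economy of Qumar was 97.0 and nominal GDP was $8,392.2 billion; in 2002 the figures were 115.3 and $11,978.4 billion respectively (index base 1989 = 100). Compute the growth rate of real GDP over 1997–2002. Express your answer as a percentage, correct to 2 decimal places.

Real GDP 1997 = 8392.2 / 0.970 = 8651.75.
Real GDP 2002 = 11978.4 / 1.153 = 10388.90.
Real growth = 10388.90 / 8651.75 − 1 = 0.2008.

20.08%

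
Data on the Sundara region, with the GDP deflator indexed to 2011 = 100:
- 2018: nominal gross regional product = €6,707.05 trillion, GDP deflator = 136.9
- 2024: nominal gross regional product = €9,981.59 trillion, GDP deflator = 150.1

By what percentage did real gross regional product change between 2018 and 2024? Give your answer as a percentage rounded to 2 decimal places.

35.73%

Deflate each year: 2018 → 6707.05/1.369 = 4899.23; 2024 → 9981.59/1.501 = 6649.96.
So real gross regional product changed by 6649.96/4899.23 − 1 = 0.3573, i.e. 35.73%.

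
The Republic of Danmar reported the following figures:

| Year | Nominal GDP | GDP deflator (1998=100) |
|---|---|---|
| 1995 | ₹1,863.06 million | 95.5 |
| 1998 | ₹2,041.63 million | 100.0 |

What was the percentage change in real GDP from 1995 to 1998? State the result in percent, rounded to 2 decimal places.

Deflate each year: 1995 → 1863.06/0.955 = 1950.85; 1998 → 2041.63/1.000 = 2041.63.
So real GDP changed by 2041.63/1950.85 − 1 = 0.0465, i.e. 4.65%.

4.65%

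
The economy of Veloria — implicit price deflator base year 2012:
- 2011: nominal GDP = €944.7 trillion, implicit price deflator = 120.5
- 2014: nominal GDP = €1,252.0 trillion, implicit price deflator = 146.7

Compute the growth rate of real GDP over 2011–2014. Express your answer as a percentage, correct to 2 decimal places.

Deflate each year: 2011 → 944.7/1.205 = 783.98; 2014 → 1252.0/1.467 = 853.44.
So real GDP changed by 853.44/783.98 − 1 = 0.0886, i.e. 8.86%.

8.86%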